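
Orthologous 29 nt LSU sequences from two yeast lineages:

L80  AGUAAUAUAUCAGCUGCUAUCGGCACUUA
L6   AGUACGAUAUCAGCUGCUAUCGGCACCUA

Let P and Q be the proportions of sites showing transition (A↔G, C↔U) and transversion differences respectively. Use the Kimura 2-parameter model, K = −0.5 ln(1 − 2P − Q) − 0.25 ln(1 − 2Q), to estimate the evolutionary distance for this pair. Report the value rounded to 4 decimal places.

0.1113

Mismatches occur at site 5 (A→C, transversion), site 6 (U→G, transversion), site 27 (U→C, transition).
Of the 3 differences, 1 transition and 2 transversions over 29 sites: P = 1/29 = 0.034483, Q = 2/29 = 0.068966.
d = −0.5·ln(0.862068) − 0.25·ln(0.862068) = −0.5·(-0.148421) − 0.25·(-0.148421) = 0.1113.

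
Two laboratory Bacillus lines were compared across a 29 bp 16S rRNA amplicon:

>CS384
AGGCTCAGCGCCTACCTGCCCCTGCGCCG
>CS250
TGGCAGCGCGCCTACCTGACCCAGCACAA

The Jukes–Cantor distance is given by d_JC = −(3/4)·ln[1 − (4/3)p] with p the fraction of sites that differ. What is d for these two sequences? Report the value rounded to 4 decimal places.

Differing sites — 1:A/T; 5:T/A; 6:C/G; 7:A/C; 19:C/A; 23:T/A; 26:G/A; 28:C/A; 29:G/A.
p = 9/29 = 0.310345.
d = −0.75 · ln(1 − (4/3)·0.310345) = −0.75 · ln(0.586207) = −0.75 · (-0.534082) = 0.4006.

0.4006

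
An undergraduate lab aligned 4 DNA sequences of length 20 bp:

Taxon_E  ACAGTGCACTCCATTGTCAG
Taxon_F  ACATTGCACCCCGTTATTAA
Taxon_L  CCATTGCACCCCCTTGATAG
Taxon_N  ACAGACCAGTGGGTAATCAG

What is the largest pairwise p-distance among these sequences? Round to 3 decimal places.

Pairwise Hamming distances:
  Taxon_E vs Taxon_F: 6
  Taxon_E vs Taxon_L: 6
  Taxon_E vs Taxon_N: 8
  Taxon_F vs Taxon_L: 5
  Taxon_F vs Taxon_N: 10
  Taxon_L vs Taxon_N: 13
The largest is 13 mismatches, between Taxon_L and Taxon_N; p = 13/20 = 0.650.

0.650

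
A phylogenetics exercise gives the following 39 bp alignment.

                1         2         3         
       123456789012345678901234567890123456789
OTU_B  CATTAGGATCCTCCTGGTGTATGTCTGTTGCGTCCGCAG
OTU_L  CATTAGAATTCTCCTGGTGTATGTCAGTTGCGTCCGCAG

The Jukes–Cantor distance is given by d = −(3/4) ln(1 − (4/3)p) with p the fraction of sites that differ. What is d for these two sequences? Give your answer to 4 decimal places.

Differing sites — 7:G/A; 10:C/T; 26:T/A.
p = 3/39 = 0.076923.
d = −0.75 · ln(1 − (4/3)·0.076923) = −0.75 · ln(0.897436) = −0.75 · (-0.108213) = 0.0812.

0.0812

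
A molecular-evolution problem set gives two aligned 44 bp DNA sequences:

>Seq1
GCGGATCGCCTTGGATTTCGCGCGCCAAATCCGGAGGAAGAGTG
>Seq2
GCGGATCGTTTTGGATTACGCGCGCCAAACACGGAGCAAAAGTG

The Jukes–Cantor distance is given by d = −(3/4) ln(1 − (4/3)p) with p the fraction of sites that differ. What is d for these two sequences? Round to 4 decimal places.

Mismatches occur at site 9 (C→T), site 10 (C→T), site 18 (T→A), site 30 (T→C), site 31 (C→A), site 37 (G→C), site 40 (G→A).
p = 7/44 = 0.159091.
d = −0.75 · ln(1 − (4/3)·0.159091) = −0.75 · ln(0.787879) = −0.75 · (-0.238411) = 0.1788.

0.1788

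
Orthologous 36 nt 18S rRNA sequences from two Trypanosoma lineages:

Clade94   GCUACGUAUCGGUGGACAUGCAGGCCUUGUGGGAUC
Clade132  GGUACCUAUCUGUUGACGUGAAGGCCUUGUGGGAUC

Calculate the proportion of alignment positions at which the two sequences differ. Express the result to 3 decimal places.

0.167

Differing sites — 2:C/G; 6:G/C; 11:G/U; 14:G/U; 18:A/G; 21:C/A.
There are 6 differences over 36 sites, so p = 6/36 = 0.167.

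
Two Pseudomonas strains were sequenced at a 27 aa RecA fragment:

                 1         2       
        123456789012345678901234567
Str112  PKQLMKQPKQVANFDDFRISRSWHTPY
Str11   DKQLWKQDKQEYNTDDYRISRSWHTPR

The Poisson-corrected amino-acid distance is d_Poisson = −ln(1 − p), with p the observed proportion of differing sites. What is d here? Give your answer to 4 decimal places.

The sequences differ at positions 1 (P/D), 5 (M/W), 8 (P/D), 11 (V/E), 12 (A/Y), 14 (F/T), 17 (F/Y), 27 (Y/R).
p = 8/27 = 0.296296.
d = −ln(1 − 0.296296) = −ln(0.703704) = 0.3514.

0.3514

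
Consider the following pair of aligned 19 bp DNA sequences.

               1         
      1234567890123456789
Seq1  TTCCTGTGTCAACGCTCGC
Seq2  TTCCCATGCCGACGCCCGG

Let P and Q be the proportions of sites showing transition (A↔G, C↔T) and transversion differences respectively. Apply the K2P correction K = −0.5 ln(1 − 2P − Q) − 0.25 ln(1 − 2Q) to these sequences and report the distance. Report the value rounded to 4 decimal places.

0.4603

Mismatches occur at site 5 (T↔C, transition), site 6 (G↔A, transition), site 9 (T↔C, transition), site 11 (A↔G, transition), site 16 (T↔C, transition), site 19 (C↔G, transversion).
Of the 6 differences, 5 transitions and 1 transversion over 19 sites: P = 5/19 = 0.263158, Q = 1/19 = 0.052632.
d = −0.5·ln(0.421052) − 0.25·ln(0.894736) = −0.5·(-0.864999) − 0.25·(-0.111227) = 0.4603.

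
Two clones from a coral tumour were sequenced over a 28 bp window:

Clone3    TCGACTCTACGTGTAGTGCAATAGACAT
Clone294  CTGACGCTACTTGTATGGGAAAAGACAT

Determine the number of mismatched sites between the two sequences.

Differing sites — 1:T/C; 2:C/T; 6:T/G; 11:G/T; 16:G/T; 17:T/G; 19:C/G; 22:T/A.
That gives 8 mismatches out of 28 aligned sites, so the Hamming distance is 8.

8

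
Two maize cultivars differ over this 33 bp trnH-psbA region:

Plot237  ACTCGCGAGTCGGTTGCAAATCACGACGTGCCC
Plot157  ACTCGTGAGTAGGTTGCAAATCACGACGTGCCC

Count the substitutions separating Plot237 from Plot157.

2

Mismatches occur at site 6 (C/T), site 11 (C/A).
That gives 2 mismatches out of 33 aligned sites, so the Hamming distance is 2.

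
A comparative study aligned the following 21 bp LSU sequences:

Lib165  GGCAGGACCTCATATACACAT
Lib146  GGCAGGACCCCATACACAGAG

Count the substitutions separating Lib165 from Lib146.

Mismatches occur at site 10 (T↔C), site 15 (T↔C), site 19 (C↔G), site 21 (T↔G).
That gives 4 mismatches out of 21 aligned sites, so the Hamming distance is 4.

4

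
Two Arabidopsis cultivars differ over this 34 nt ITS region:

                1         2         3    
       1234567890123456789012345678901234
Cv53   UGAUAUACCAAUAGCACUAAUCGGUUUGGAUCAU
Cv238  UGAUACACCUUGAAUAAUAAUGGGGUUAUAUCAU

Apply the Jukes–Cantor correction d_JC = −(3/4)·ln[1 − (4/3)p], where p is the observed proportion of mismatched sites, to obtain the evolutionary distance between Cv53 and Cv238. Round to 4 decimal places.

0.4234

Differing sites — 6:U/C; 10:A/U; 11:A/U; 12:U/G; 14:G/A; 15:C/U; 17:C/A; 22:C/G; 25:U/G; 28:G/A; 29:G/U.
p = 11/34 = 0.323529.
d = −0.75 · ln(1 − (4/3)·0.323529) = −0.75 · ln(0.568628) = −0.75 · (-0.564529) = 0.4234.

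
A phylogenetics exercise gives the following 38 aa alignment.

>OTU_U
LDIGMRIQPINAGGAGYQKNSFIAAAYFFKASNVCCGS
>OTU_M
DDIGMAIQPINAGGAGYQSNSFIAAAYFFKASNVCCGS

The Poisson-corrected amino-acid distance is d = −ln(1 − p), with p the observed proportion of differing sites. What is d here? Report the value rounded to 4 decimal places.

The sequences differ at positions 1 (L/D), 6 (R/A), 19 (K/S).
p = 3/38 = 0.078947.
d = −ln(1 − 0.078947) = −ln(0.921053) = 0.0822.

0.0822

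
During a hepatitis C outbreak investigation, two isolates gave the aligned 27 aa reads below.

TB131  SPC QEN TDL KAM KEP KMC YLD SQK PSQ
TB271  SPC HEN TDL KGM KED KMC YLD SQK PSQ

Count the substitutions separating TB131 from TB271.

The sequences differ at positions 4 (Q/H), 11 (A/G), 15 (P/D).
That gives 3 mismatches out of 27 aligned sites, so the Hamming distance is 3.

3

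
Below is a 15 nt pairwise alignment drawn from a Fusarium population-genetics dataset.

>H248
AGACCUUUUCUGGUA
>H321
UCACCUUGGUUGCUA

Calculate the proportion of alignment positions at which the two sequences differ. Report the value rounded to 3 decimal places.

The sequences differ at positions 1 (A/U), 2 (G/C), 8 (U/G), 9 (U/G), 10 (C/U), 13 (G/C).
There are 6 differences over 15 sites, so p = 6/15 = 0.400.

0.400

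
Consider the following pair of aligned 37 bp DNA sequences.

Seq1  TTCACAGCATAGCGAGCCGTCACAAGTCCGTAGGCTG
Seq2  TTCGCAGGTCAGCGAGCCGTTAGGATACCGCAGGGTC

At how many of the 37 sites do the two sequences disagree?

12

Mismatches occur at site 4 (A↔G), site 8 (C↔G), site 9 (A↔T), site 10 (T↔C), site 21 (C↔T), site 23 (C↔G), site 24 (A↔G), site 26 (G↔T), site 27 (T↔A), site 31 (T↔C), site 35 (C↔G), site 37 (G↔C).
That gives 12 mismatches out of 37 aligned sites, so the Hamming distance is 12.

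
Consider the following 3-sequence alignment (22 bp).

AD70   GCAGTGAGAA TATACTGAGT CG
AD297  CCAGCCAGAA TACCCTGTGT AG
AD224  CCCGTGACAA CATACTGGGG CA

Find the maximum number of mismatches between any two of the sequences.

Pairwise Hamming distances:
  AD70 vs AD297: 7
  AD70 vs AD224: 7
  AD297 vs AD224: 11
The largest is 11, between AD297 and AD224.

11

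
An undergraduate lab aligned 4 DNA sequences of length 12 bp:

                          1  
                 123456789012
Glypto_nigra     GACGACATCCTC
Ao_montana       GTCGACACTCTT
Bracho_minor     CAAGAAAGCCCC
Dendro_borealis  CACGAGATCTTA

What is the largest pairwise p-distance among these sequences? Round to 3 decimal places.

Pairwise Hamming distances:
  Glypto_nigra vs Ao_montana: 4
  Glypto_nigra vs Bracho_minor: 5
  Glypto_nigra vs Dendro_borealis: 4
  Ao_montana vs Bracho_minor: 8
  Ao_montana vs Dendro_borealis: 7
  Bracho_minor vs Dendro_borealis: 6
The largest is 8 mismatches, between Ao_montana and Bracho_minor; p = 8/12 = 0.667.

0.667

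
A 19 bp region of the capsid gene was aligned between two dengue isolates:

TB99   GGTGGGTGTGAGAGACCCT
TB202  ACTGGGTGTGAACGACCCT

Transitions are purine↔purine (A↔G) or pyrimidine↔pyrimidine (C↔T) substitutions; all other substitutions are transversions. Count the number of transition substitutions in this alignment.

2

Mismatches occur at site 1 (G→A, transition), site 2 (G→C, transversion), site 12 (G→A, transition), site 13 (A→C, transversion).
Of the 4 differences, 2 transitions and 2 transversions, so the answer is 2.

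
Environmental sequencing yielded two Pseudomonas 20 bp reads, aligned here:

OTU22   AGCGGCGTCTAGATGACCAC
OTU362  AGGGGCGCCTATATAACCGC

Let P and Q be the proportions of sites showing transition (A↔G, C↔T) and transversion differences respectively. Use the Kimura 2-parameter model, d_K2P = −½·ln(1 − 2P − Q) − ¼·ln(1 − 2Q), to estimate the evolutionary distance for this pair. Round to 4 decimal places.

The sequences differ at positions 3 (C/G, transversion), 8 (T/C, transition), 12 (G/T, transversion), 15 (G/A, transition), 19 (A/G, transition).
Of the 5 differences, 3 transitions and 2 transversions over 20 sites: P = 3/20 = 0.150000, Q = 2/20 = 0.100000.
d = −0.5·ln(0.600000) − 0.25·ln(0.800000) = −0.5·(-0.510826) − 0.25·(-0.223144) = 0.3112.

0.3112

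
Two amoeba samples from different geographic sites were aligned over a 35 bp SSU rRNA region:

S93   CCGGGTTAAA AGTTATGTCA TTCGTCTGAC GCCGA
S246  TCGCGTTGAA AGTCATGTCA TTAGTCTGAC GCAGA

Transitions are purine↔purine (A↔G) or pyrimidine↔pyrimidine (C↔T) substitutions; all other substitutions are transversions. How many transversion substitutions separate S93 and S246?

3

The sequences differ at positions 1 (C/T, transition), 4 (G/C, transversion), 8 (A/G, transition), 14 (T/C, transition), 23 (C/A, transversion), 33 (C/A, transversion).
Of the 6 differences, 3 transitions and 3 transversions, so the answer is 3.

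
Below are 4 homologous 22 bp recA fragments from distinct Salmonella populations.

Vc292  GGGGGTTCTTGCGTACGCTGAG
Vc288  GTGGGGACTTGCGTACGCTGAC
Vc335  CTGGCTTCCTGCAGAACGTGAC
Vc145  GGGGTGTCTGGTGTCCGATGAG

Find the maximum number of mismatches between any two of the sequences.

14

Pairwise Hamming distances:
  Vc292 vs Vc288: 4
  Vc292 vs Vc335: 10
  Vc292 vs Vc145: 6
  Vc288 vs Vc335: 10
  Vc288 vs Vc145: 8
  Vc335 vs Vc145: 14
The largest is 14, between Vc335 and Vc145.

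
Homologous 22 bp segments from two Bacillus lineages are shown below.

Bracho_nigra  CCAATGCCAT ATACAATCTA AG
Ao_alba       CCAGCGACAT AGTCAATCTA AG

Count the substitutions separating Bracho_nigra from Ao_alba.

5

Differing sites — 4:A/G; 5:T/C; 7:C/A; 12:T/G; 13:A/T.
That gives 5 mismatches out of 22 aligned sites, so the Hamming distance is 5.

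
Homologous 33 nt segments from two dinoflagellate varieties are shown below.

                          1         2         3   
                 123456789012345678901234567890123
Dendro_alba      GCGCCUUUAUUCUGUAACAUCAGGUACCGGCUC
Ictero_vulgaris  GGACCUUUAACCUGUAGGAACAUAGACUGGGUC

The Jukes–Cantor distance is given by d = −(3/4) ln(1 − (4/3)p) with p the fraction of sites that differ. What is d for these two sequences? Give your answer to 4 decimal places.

0.4975

Differing sites — 2:C/G; 3:G/A; 10:U/A; 11:U/C; 17:A/G; 18:C/G; 20:U/A; 23:G/U; 24:G/A; 25:U/G; 28:C/U; 31:C/G.
p = 12/33 = 0.363636.
d = −0.75 · ln(1 − (4/3)·0.363636) = −0.75 · ln(0.515152) = −0.75 · (-0.663293) = 0.4975.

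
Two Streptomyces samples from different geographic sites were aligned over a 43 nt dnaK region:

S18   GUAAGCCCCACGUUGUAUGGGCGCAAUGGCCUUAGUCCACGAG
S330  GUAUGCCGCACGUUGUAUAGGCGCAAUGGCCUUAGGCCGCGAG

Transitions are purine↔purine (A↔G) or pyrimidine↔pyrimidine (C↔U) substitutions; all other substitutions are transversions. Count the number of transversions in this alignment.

Differing sites — 4:A/U (Tv); 8:C/G (Tv); 19:G/A (Ti); 36:U/G (Tv); 39:A/G (Ti).
Of the 5 differences, 2 transitions and 3 transversions, so the answer is 3.

3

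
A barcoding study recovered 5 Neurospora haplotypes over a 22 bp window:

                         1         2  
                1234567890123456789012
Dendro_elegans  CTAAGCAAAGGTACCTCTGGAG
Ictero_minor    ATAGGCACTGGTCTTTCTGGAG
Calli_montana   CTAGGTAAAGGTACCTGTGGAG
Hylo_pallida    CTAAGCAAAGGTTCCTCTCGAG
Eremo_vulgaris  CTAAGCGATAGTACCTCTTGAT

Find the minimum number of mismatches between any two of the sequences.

2

Pairwise Hamming distances:
  Dendro_elegans vs Ictero_minor: 7
  Dendro_elegans vs Calli_montana: 3
  Dendro_elegans vs Hylo_pallida: 2
  Dendro_elegans vs Eremo_vulgaris: 5
  Ictero_minor vs Calli_montana: 8
  Ictero_minor vs Hylo_pallida: 8
  Ictero_minor vs Eremo_vulgaris: 10
  Calli_montana vs Hylo_pallida: 5
  Calli_montana vs Eremo_vulgaris: 8
  Hylo_pallida vs Eremo_vulgaris: 6
The smallest is 2, between Dendro_elegans and Hylo_pallida.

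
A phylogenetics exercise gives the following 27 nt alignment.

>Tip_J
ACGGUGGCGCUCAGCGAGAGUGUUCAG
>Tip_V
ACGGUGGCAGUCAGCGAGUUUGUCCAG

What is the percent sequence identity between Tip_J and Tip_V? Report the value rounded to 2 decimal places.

Mismatches occur at site 9 (G→A), site 10 (C→G), site 19 (A→U), site 20 (G→U), site 24 (U→C).
22 of the 27 sites match, so the percent identity is 22/27 × 100 = 81.48%.

81.48%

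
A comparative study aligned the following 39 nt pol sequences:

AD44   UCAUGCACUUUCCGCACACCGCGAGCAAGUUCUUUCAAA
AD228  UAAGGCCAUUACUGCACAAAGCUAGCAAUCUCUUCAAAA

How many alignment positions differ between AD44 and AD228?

13

Differing sites — 2:C/A; 4:U/G; 7:A/C; 8:C/A; 11:U/A; 13:C/U; 19:C/A; 20:C/A; 23:G/U; 29:G/U; 30:U/C; 35:U/C; 36:C/A.
That gives 13 mismatches out of 39 aligned sites, so the Hamming distance is 13.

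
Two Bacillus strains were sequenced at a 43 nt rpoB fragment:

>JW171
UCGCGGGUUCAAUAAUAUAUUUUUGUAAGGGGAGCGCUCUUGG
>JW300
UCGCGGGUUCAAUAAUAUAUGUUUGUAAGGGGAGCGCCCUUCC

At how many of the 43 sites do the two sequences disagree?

Mismatches occur at site 21 (U↔G), site 38 (U↔C), site 42 (G↔C), site 43 (G↔C).
That gives 4 mismatches out of 43 aligned sites, so the Hamming distance is 4.

4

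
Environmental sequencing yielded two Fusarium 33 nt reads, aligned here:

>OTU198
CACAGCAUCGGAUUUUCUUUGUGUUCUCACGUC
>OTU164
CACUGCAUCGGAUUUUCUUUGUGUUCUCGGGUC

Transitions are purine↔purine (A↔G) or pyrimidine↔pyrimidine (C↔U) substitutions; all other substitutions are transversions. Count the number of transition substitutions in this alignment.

Differing sites — 4:A/U (Tv); 29:A/G (Ti); 30:C/G (Tv).
Of the 3 differences, 1 transition and 2 transversions, so the answer is 1.

1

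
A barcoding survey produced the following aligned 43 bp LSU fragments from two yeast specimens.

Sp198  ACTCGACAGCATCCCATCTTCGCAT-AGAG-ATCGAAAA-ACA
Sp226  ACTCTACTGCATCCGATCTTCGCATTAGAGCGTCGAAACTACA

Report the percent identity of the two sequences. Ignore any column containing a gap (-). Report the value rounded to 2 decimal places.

87.50%

Excluding the 3 gap columns leaves 40 comparable sites.
Mismatches occur at site 5 (G→T), site 8 (A→T), site 15 (C→G), site 32 (A→G), site 39 (A→C).
35 of the 40 comparable sites match, so the percent identity is 35/40 × 100 = 87.50%.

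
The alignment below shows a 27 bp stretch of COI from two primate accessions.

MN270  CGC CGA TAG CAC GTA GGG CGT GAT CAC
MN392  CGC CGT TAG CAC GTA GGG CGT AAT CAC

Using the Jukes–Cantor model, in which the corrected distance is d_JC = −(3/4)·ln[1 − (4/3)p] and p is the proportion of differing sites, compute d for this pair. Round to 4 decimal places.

0.0780

The sequences differ at positions 6 (A/T), 22 (G/A).
p = 2/27 = 0.074074.
d = −0.75 · ln(1 − (4/3)·0.074074) = −0.75 · ln(0.901235) = −0.75 · (-0.103989) = 0.0780.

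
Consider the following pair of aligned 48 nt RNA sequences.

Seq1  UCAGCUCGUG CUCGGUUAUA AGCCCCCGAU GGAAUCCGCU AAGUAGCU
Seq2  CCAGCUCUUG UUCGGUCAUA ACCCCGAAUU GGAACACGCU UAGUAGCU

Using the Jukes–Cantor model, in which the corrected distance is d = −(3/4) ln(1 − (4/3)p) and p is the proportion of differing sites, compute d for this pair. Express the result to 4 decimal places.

Mismatches occur at site 1 (U→C), site 8 (G→U), site 11 (C→U), site 17 (U→C), site 22 (G→C), site 26 (C→G), site 27 (C→A), site 28 (G→A), site 29 (A→U), site 35 (U→C), site 36 (C→A), site 41 (A→U).
p = 12/48 = 0.250000.
d = −0.75 · ln(1 − (4/3)·0.250000) = −0.75 · ln(0.666667) = −0.75 · (-0.405465) = 0.3041.

0.3041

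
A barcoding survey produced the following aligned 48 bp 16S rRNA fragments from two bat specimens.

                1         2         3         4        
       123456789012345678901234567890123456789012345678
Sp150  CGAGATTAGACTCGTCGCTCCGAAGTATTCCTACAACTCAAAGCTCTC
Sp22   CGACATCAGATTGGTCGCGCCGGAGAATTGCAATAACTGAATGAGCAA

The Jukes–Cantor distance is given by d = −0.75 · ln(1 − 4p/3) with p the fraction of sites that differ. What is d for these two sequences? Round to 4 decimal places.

0.4408

Differing sites — 4:G/C; 7:T/C; 11:C/T; 13:C/G; 19:T/G; 23:A/G; 26:T/A; 30:C/G; 32:T/A; 34:C/T; 39:C/G; 42:A/T; 44:C/A; 45:T/G; 47:T/A; 48:C/A.
p = 16/48 = 0.333333.
d = −0.75 · ln(1 − (4/3)·0.333333) = −0.75 · ln(0.555556) = −0.75 · (-0.587786) = 0.4408.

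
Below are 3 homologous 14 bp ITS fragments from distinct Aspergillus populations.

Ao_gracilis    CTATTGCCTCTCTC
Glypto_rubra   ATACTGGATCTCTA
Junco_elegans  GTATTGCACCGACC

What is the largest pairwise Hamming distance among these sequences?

8

Pairwise Hamming distances:
  Ao_gracilis vs Glypto_rubra: 5
  Ao_gracilis vs Junco_elegans: 6
  Glypto_rubra vs Junco_elegans: 8
The largest is 8, between Glypto_rubra and Junco_elegans.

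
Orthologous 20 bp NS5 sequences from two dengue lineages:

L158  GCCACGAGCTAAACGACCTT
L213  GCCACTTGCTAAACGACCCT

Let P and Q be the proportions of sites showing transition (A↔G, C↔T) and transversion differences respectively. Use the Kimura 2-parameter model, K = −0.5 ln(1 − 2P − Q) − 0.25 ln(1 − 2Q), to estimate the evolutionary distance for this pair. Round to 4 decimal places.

Mismatches occur at site 6 (G→T, transversion), site 7 (A→T, transversion), site 19 (T→C, transition).
Of the 3 differences, 1 transition and 2 transversions over 20 sites: P = 1/20 = 0.050000, Q = 2/20 = 0.100000.
d = −0.5·ln(0.800000) − 0.25·ln(0.800000) = −0.5·(-0.223144) − 0.25·(-0.223144) = 0.1674.

0.1674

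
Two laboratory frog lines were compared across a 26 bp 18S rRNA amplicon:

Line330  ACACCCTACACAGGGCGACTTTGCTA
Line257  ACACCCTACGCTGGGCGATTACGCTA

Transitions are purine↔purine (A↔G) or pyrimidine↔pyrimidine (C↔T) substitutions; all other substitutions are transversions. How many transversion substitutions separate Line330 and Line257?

Mismatches occur at site 10 (A/G, transition), site 12 (A/T, transversion), site 19 (C/T, transition), site 21 (T/A, transversion), site 22 (T/C, transition).
Of the 5 differences, 3 transitions and 2 transversions, so the answer is 2.

2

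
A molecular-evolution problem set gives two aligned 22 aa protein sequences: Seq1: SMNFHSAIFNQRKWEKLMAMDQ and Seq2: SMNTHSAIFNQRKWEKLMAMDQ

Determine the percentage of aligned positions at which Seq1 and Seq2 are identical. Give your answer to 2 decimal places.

95.45%

The sequences differ at position 4 (F/T).
21 of the 22 sites match, so the percent identity is 21/22 × 100 = 95.45%.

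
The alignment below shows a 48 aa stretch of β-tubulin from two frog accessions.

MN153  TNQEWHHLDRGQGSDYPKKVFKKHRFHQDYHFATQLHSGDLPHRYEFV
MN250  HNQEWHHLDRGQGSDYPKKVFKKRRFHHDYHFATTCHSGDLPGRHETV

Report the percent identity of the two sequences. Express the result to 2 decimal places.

The sequences differ at positions 1 (T/H), 24 (H/R), 28 (Q/H), 35 (Q/T), 36 (L/C), 43 (H/G), 45 (Y/H), 47 (F/T).
40 of the 48 sites match, so the percent identity is 40/48 × 100 = 83.33%.

83.33%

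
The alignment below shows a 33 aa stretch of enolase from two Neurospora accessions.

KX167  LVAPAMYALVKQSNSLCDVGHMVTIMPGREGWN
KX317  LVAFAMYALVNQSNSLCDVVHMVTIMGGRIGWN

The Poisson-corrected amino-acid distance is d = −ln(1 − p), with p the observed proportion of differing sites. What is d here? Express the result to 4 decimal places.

0.1643

Mismatches occur at site 4 (P↔F), site 11 (K↔N), site 20 (G↔V), site 27 (P↔G), site 30 (E↔I).
p = 5/33 = 0.151515.
d = −ln(1 − 0.151515) = −ln(0.848485) = 0.1643.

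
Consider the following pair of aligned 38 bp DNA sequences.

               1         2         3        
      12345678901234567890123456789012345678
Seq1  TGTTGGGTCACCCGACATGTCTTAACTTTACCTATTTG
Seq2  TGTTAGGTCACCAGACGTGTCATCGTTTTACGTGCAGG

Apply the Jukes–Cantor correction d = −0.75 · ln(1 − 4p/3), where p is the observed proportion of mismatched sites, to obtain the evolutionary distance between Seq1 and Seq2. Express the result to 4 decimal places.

Differing sites — 5:G/A; 13:C/A; 17:A/G; 22:T/A; 24:A/C; 25:A/G; 26:C/T; 32:C/G; 34:A/G; 35:T/C; 36:T/A; 37:T/G.
p = 12/38 = 0.315789.
d = −0.75 · ln(1 − (4/3)·0.315789) = −0.75 · ln(0.578948) = −0.75 · (-0.546543) = 0.4099.

0.4099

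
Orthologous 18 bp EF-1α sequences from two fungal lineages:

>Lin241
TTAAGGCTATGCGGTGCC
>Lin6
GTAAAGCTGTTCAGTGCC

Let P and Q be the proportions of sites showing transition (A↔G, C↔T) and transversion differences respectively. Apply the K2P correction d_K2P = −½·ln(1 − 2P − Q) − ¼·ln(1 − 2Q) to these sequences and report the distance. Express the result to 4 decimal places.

0.3567

Differing sites — 1:T/G (Tv); 5:G/A (Ti); 9:A/G (Ti); 11:G/T (Tv); 13:G/A (Ti).
Of the 5 differences, 3 transitions and 2 transversions over 18 sites: P = 3/18 = 0.166667, Q = 2/18 = 0.111111.
d = −0.5·ln(0.555555) − 0.25·ln(0.777778) = −0.5·(-0.587788) − 0.25·(-0.251314) = 0.3567.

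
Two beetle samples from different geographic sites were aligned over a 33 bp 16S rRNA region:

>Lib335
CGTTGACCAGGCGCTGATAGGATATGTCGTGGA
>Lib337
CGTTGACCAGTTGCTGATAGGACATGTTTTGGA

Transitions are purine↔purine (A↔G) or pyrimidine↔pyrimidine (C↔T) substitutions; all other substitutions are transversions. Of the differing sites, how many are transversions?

2

Mismatches occur at site 11 (G↔T, transversion), site 12 (C↔T, transition), site 23 (T↔C, transition), site 28 (C↔T, transition), site 29 (G↔T, transversion).
Of the 5 differences, 3 transitions and 2 transversions, so the answer is 2.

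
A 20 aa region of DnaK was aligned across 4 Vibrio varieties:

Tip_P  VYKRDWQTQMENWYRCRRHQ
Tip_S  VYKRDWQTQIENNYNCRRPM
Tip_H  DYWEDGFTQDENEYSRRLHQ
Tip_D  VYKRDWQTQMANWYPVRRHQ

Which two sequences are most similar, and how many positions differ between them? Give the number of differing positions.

Pairwise Hamming distances:
  Tip_P vs Tip_S: 5
  Tip_P vs Tip_H: 10
  Tip_P vs Tip_D: 3
  Tip_S vs Tip_H: 12
  Tip_S vs Tip_D: 7
  Tip_H vs Tip_D: 11
The smallest is 3, between Tip_P and Tip_D.

3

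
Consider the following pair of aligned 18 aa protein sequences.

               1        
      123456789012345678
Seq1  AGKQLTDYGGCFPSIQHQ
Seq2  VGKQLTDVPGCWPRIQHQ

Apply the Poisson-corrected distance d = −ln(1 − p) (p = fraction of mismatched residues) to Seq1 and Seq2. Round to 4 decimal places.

0.3254

Differing sites — 1:A/V; 8:Y/V; 9:G/P; 12:F/W; 14:S/R.
p = 5/18 = 0.277778.
d = −ln(1 − 0.277778) = −ln(0.722222) = 0.3254.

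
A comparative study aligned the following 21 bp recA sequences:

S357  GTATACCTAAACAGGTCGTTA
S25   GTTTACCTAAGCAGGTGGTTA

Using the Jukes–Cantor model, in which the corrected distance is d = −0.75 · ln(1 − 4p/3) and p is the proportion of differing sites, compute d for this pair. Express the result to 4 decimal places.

0.1585

Differing sites — 3:A/T; 11:A/G; 17:C/G.
p = 3/21 = 0.142857.
d = −0.75 · ln(1 − (4/3)·0.142857) = −0.75 · ln(0.809524) = −0.75 · (-0.211309) = 0.1585.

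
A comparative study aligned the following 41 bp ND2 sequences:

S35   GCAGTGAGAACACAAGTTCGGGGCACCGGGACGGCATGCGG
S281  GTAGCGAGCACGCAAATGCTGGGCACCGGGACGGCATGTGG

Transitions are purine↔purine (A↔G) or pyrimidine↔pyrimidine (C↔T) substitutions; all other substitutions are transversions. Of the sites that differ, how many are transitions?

5

Mismatches occur at site 2 (C↔T, transition), site 5 (T↔C, transition), site 9 (A↔C, transversion), site 12 (A↔G, transition), site 16 (G↔A, transition), site 18 (T↔G, transversion), site 20 (G↔T, transversion), site 39 (C↔T, transition).
Of the 8 differences, 5 transitions and 3 transversions, so the answer is 5.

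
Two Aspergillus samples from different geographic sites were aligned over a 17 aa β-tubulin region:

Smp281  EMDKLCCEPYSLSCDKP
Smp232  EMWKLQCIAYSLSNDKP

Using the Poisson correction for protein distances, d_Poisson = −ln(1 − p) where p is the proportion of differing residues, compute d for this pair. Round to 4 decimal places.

The sequences differ at positions 3 (D/W), 6 (C/Q), 8 (E/I), 9 (P/A), 14 (C/N).
p = 5/17 = 0.294118.
d = −ln(1 − 0.294118) = −ln(0.705882) = 0.3483.

0.3483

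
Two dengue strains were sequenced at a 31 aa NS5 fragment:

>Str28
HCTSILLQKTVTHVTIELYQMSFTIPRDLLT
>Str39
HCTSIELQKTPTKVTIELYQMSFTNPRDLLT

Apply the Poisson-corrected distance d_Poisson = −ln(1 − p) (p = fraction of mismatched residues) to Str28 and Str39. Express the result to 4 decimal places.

The sequences differ at positions 6 (L/E), 11 (V/P), 13 (H/K), 25 (I/N).
p = 4/31 = 0.129032.
d = −ln(1 − 0.129032) = −ln(0.870968) = 0.1382.

0.1382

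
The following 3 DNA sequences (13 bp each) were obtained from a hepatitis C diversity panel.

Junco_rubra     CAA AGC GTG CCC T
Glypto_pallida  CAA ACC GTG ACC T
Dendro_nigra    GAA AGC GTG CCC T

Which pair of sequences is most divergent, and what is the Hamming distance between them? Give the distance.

Pairwise Hamming distances:
  Junco_rubra vs Glypto_pallida: 2
  Junco_rubra vs Dendro_nigra: 1
  Glypto_pallida vs Dendro_nigra: 3
The largest is 3, between Glypto_pallida and Dendro_nigra.

3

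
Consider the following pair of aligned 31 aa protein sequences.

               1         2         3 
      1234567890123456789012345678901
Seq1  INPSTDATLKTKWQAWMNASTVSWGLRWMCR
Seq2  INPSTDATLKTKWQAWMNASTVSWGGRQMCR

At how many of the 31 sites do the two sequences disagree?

Mismatches occur at site 26 (L→G), site 28 (W→Q).
That gives 2 mismatches out of 31 aligned sites, so the Hamming distance is 2.

2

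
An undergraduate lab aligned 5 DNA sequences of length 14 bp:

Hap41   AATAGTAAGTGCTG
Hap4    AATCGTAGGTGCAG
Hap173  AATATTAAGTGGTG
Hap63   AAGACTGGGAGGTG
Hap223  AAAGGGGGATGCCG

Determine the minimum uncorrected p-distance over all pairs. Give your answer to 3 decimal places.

Pairwise Hamming distances:
  Hap41 vs Hap4: 3
  Hap41 vs Hap173: 2
  Hap41 vs Hap63: 6
  Hap41 vs Hap223: 7
  Hap4 vs Hap173: 5
  Hap4 vs Hap63: 7
  Hap4 vs Hap223: 6
  Hap173 vs Hap63: 5
  Hap173 vs Hap223: 9
  Hap63 vs Hap223: 8
The smallest is 2 mismatches, between Hap41 and Hap173; p = 2/14 = 0.143.

0.143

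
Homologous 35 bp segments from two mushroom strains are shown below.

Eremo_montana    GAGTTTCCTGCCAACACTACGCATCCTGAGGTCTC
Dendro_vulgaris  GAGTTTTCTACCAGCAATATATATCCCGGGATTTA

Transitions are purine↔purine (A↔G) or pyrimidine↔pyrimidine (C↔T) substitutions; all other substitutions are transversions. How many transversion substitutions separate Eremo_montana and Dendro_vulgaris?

2

Differing sites — 7:C/T (Ti); 10:G/A (Ti); 14:A/G (Ti); 17:C/A (Tv); 20:C/T (Ti); 21:G/A (Ti); 22:C/T (Ti); 27:T/C (Ti); 29:A/G (Ti); 31:G/A (Ti); 33:C/T (Ti); 35:C/A (Tv).
Of the 12 differences, 10 transitions and 2 transversions, so the answer is 2.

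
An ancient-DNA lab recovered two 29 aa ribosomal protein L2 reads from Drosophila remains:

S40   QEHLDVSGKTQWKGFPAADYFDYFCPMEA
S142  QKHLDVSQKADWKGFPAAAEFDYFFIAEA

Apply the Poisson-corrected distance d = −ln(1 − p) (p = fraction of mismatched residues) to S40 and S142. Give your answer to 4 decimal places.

Mismatches occur at site 2 (E/K), site 8 (G/Q), site 10 (T/A), site 11 (Q/D), site 19 (D/A), site 20 (Y/E), site 25 (C/F), site 26 (P/I), site 27 (M/A).
p = 9/29 = 0.310345.
d = −ln(1 − 0.310345) = −ln(0.689655) = 0.3716.

0.3716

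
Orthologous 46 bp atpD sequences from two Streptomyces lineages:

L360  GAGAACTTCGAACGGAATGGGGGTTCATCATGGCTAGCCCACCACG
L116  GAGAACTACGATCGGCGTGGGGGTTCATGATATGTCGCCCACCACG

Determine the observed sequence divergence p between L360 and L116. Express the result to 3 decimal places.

0.196

Differing sites — 8:T/A; 12:A/T; 16:A/C; 17:A/G; 29:C/G; 32:G/A; 33:G/T; 34:C/G; 36:A/C.
There are 9 differences over 46 sites, so p = 9/46 = 0.196.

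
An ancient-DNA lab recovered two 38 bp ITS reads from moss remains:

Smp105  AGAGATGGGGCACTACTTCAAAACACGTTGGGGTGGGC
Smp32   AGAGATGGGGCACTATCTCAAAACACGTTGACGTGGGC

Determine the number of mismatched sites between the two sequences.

Mismatches occur at site 16 (C→T), site 17 (T→C), site 31 (G→A), site 32 (G→C).
That gives 4 mismatches out of 38 aligned sites, so the Hamming distance is 4.

4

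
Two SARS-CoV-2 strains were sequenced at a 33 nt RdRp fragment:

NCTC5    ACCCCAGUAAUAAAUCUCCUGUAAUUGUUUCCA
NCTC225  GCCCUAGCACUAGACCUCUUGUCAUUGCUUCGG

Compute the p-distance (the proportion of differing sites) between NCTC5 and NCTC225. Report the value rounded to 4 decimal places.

0.3333

The sequences differ at positions 1 (A/G), 5 (C/U), 8 (U/C), 10 (A/C), 13 (A/G), 15 (U/C), 19 (C/U), 23 (A/C), 28 (U/C), 32 (C/G), 33 (A/G).
There are 11 differences over 33 sites, so p = 11/33 = 0.3333.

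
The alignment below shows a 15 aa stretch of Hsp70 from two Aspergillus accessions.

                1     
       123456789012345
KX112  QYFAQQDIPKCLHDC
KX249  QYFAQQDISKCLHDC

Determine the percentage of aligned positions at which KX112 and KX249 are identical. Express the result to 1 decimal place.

93.3%

The sequences differ at position 9 (P/S).
14 of the 15 sites match, so the percent identity is 14/15 × 100 = 93.3%.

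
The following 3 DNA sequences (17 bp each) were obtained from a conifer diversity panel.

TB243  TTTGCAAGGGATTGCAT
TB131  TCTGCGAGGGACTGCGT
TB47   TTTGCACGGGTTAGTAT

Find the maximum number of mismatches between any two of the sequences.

8

Pairwise Hamming distances:
  TB243 vs TB131: 4
  TB243 vs TB47: 4
  TB131 vs TB47: 8
The largest is 8, between TB131 and TB47.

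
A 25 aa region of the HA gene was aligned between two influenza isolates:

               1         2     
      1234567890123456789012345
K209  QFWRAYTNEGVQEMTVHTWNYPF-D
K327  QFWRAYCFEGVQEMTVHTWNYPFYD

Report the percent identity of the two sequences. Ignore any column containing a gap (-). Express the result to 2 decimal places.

91.67%

Excluding the 1 gap column leaves 24 comparable sites.
Mismatches occur at site 7 (T→C), site 8 (N→F).
22 of the 24 comparable sites match, so the percent identity is 22/24 × 100 = 91.67%.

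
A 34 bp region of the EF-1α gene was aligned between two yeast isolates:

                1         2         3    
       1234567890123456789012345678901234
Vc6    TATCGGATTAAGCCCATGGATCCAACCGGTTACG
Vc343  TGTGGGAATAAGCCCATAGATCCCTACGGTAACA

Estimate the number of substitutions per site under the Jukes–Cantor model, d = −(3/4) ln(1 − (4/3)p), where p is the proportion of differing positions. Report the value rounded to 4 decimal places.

The sequences differ at positions 2 (A/G), 4 (C/G), 8 (T/A), 18 (G/A), 24 (A/C), 25 (A/T), 26 (C/A), 31 (T/A), 34 (G/A).
p = 9/34 = 0.264706.
d = −0.75 · ln(1 − (4/3)·0.264706) = −0.75 · ln(0.647059) = −0.75 · (-0.435318) = 0.3265.

0.3265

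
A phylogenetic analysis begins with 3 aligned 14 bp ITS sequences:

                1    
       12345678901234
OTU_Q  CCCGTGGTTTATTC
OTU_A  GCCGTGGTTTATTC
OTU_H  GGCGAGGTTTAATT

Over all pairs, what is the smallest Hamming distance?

Pairwise Hamming distances:
  OTU_Q vs OTU_A: 1
  OTU_Q vs OTU_H: 5
  OTU_A vs OTU_H: 4
The smallest is 1, between OTU_Q and OTU_A.

1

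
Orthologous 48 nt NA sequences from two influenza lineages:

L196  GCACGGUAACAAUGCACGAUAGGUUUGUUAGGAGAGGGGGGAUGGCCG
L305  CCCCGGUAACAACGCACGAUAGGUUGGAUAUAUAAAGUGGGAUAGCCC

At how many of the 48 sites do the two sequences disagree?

The sequences differ at positions 1 (G/C), 3 (A/C), 13 (U/C), 26 (U/G), 28 (U/A), 31 (G/U), 32 (G/A), 33 (A/U), 34 (G/A), 36 (G/A), 38 (G/U), 44 (G/A), 48 (G/C).
That gives 13 mismatches out of 48 aligned sites, so the Hamming distance is 13.

13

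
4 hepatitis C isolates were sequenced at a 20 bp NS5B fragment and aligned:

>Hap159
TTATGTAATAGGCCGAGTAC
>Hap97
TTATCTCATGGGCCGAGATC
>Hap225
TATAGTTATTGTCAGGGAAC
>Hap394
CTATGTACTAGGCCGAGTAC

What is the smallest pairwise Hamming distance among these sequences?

Pairwise Hamming distances:
  Hap159 vs Hap97: 5
  Hap159 vs Hap225: 9
  Hap159 vs Hap394: 2
  Hap97 vs Hap225: 10
  Hap97 vs Hap394: 7
  Hap225 vs Hap394: 11
The smallest is 2, between Hap159 and Hap394.

2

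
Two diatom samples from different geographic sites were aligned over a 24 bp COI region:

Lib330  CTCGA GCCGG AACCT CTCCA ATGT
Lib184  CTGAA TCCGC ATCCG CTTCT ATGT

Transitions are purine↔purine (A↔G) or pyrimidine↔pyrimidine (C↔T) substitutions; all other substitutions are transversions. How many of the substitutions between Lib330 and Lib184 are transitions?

2

The sequences differ at positions 3 (C/G, transversion), 4 (G/A, transition), 6 (G/T, transversion), 10 (G/C, transversion), 12 (A/T, transversion), 15 (T/G, transversion), 18 (C/T, transition), 20 (A/T, transversion).
Of the 8 differences, 2 transitions and 6 transversions, so the answer is 2.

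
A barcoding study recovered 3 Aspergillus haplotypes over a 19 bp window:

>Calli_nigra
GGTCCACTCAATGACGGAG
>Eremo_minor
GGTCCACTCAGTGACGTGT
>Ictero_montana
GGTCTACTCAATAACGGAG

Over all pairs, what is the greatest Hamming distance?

Pairwise Hamming distances:
  Calli_nigra vs Eremo_minor: 4
  Calli_nigra vs Ictero_montana: 2
  Eremo_minor vs Ictero_montana: 6
The largest is 6, between Eremo_minor and Ictero_montana.

6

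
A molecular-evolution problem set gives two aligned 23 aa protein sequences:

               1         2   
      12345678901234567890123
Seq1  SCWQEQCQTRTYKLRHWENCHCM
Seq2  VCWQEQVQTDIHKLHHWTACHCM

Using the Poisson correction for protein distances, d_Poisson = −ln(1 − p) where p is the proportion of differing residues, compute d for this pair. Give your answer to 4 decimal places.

The sequences differ at positions 1 (S/V), 7 (C/V), 10 (R/D), 11 (T/I), 12 (Y/H), 15 (R/H), 18 (E/T), 19 (N/A).
p = 8/23 = 0.347826.
d = −ln(1 − 0.347826) = −ln(0.652174) = 0.4274.

0.4274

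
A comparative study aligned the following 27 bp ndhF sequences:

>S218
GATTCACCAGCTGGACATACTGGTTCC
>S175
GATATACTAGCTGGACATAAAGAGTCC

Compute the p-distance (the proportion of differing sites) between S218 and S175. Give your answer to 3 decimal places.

Mismatches occur at site 4 (T/A), site 5 (C/T), site 8 (C/T), site 20 (C/A), site 21 (T/A), site 23 (G/A), site 24 (T/G).
There are 7 differences over 27 sites, so p = 7/27 = 0.259.

0.259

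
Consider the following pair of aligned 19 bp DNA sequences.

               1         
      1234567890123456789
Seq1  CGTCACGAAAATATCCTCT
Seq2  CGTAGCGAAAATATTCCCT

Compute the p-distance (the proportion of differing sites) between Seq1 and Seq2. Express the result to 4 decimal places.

Differing sites — 4:C/A; 5:A/G; 15:C/T; 17:T/C.
There are 4 differences over 19 sites, so p = 4/19 = 0.2105.

0.2105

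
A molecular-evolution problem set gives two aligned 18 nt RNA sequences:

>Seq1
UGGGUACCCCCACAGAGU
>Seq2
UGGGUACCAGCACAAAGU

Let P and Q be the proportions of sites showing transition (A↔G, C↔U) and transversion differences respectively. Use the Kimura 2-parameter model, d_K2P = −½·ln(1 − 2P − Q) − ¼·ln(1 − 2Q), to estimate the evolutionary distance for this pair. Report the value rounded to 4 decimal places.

0.1885

The sequences differ at positions 9 (C/A, transversion), 10 (C/G, transversion), 15 (G/A, transition).
Of the 3 differences, 1 transition and 2 transversions over 18 sites: P = 1/18 = 0.055556, Q = 2/18 = 0.111111.
d = −0.5·ln(0.777777) − 0.25·ln(0.777778) = −0.5·(-0.251315) − 0.25·(-0.251314) = 0.1885.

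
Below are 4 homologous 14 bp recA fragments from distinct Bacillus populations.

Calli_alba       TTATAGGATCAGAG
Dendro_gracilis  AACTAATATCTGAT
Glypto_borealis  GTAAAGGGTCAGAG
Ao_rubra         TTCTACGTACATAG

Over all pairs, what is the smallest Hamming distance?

3

Pairwise Hamming distances:
  Calli_alba vs Dendro_gracilis: 7
  Calli_alba vs Glypto_borealis: 3
  Calli_alba vs Ao_rubra: 5
  Dendro_gracilis vs Glypto_borealis: 9
  Dendro_gracilis vs Ao_rubra: 9
  Glypto_borealis vs Ao_rubra: 7
The smallest is 3, between Calli_alba and Glypto_borealis.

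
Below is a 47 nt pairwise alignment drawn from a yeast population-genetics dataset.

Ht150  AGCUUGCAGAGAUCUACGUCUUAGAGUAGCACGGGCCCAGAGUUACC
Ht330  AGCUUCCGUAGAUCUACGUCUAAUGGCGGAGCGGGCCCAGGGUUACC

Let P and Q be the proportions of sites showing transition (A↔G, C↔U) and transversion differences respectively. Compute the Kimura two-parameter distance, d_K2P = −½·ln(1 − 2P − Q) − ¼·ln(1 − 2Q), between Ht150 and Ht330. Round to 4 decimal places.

Differing sites — 6:G/C (Tv); 8:A/G (Ti); 9:G/U (Tv); 22:U/A (Tv); 24:G/U (Tv); 25:A/G (Ti); 27:U/C (Ti); 28:A/G (Ti); 30:C/A (Tv); 31:A/G (Ti); 41:A/G (Ti).
Of the 11 differences, 6 transitions and 5 transversions over 47 sites: P = 6/47 = 0.127660, Q = 5/47 = 0.106383.
d = −0.5·ln(0.638297) − 0.25·ln(0.787234) = −0.5·(-0.448952) − 0.25·(-0.239230) = 0.2843.

0.2843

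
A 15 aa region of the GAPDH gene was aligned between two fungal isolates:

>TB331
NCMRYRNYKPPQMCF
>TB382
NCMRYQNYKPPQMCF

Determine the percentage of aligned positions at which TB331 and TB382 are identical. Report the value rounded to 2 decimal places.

93.33%

Differing sites — 6:R/Q.
14 of the 15 sites match, so the percent identity is 14/15 × 100 = 93.33%.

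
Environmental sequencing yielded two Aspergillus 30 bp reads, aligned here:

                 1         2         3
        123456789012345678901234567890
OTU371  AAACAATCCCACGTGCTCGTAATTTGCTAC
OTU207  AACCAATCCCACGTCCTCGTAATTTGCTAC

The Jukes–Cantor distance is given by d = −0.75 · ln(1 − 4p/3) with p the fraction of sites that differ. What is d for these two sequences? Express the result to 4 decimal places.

Differing sites — 3:A/C; 15:G/C.
p = 2/30 = 0.066667.
d = −0.75 · ln(1 − (4/3)·0.066667) = −0.75 · ln(0.911111) = −0.75 · (-0.093091) = 0.0698.

0.0698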